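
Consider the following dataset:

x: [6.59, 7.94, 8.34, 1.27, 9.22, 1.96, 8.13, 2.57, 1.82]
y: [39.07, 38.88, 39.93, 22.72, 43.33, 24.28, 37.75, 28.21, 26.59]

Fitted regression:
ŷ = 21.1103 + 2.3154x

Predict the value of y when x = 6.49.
ŷ = 36.1372

To predict y for x = 6.49, substitute into the regression equation:

ŷ = 21.1103 + 2.3154 × 6.49
ŷ = 21.1103 + 15.0269
ŷ = 36.1372

This is a point prediction; actual observations scatter around it by roughly the residual standard deviation.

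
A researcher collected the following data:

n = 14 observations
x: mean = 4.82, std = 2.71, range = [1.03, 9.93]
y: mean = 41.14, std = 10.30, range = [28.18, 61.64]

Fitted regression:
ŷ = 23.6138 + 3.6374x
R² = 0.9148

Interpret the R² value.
About 91.48% of the variability in y is accounted for by the regression on x (R² = 0.9148) — a strong linear fit.

The coefficient of determination R² is the fraction of the total variation in y that the fitted line accounts for.

Here R² = 0.9148:
- Explained: 91.48% of the variation in y
- Unexplained (residual): 100% − 91.48% = 8.52%
- Rule of thumb (below 0.3 weak; 0.3 to below 0.7 moderate; 0.7 and above strong) → strong

Equivalently, for simple linear regression R² = r², so |r| = √0.9148 ≈ 0.9565.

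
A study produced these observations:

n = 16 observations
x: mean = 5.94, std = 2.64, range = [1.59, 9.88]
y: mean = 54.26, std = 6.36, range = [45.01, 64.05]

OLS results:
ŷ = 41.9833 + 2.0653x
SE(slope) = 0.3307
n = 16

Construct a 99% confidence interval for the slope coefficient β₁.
The 99% CI for β₁ is (1.0809, 3.0497)

Confidence interval for the slope:

The 99% CI for β₁ is: β̂₁ ± t*(α/2, n-2) × SE(β̂₁)

Step 1: Find critical t-value
- Confidence level = 0.99
- Degrees of freedom = n - 2 = 16 - 2 = 14
- t*(α/2, 14) = 2.9768

Step 2: Calculate margin of error
Margin = 2.9768 × 0.3307 = 0.9844

Step 3: Construct interval
CI = 2.0653 ± 0.9844
CI = (1.0809, 3.0497)

Interpretation: intervals built this way capture the true β₁ in 99% of repeated samples; here the plausible range for the per-unit effect of x on y is 1.0809 to 3.0497.
Since 0 is outside the interval, a two-sided test at α = 0.01 would reject H₀: β₁ = 0.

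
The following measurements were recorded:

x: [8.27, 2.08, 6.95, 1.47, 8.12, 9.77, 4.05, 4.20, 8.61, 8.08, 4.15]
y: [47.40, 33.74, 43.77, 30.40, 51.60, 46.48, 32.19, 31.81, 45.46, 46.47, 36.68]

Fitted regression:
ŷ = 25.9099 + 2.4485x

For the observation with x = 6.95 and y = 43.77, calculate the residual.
Residual = 0.8430

The residual is the difference between the actual value and the predicted value:

Residual = y - ŷ

Step 1: Calculate predicted value
ŷ = 25.9099 + 2.4485 × 6.95
ŷ = 42.9270

Step 2: Calculate residual
Residual = 43.77 - 42.9270
Residual = 0.8430

Interpretation: the model underestimates the actual value by 0.8430 at this point (positive residual → observation lies above the fitted line).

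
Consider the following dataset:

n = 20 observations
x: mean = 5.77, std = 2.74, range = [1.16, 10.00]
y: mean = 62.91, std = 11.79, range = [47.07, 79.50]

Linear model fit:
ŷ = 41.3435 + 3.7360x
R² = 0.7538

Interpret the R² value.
About 75.38% of the variability in y is accounted for by the regression on x (R² = 0.7538) — a strong linear fit.

The coefficient of determination R² is the fraction of the total variation in y that the fitted line accounts for.

Here R² = 0.7538:
- Explained: 75.38% of the variation in y
- Unexplained (residual): 100% − 75.38% = 24.62%
- Rule of thumb (below 0.3 weak; 0.3 to below 0.7 moderate; 0.7 and above strong) → strong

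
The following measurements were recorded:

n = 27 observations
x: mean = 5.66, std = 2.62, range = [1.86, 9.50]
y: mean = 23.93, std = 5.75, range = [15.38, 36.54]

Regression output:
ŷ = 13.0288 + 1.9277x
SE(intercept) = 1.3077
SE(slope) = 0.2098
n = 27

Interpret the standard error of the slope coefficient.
The slope 1.9277 is pinned down to within about ±0.2098 (one SE) by these data — relative uncertainty 10.9%, i.e. precise.

What SE measures:
- The standard error quantifies the sampling variability of the coefficient estimate
- It is the estimated standard deviation of β̂₁ across hypothetical repeated samples of the same size
- Smaller SE → more precise estimate

Relative precision:
- SE / |β̂₁| = 0.2098 / 1.9277 = 10.9%
- Rule of thumb (under 20%: precise; 20% to under 50%: moderately precise; 50% or more: imprecise) → precise

Link to the t-test: t = β̂₁ / SE(β̂₁) = 1.9277 / 0.2098 = 9.1883, the statistic for H₀: β₁ = 0.

What drives SE(β̂₁): wider spread of x values → smaller SE; more residual scatter → larger SE; larger n (here n = 27) → smaller SE.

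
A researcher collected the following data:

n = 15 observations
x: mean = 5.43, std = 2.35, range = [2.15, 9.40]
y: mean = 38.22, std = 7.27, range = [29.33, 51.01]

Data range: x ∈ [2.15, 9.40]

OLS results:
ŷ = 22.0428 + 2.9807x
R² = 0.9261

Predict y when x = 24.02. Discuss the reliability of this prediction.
The equation gives ŷ = 93.6392; however x = 24.02 is 14.62 units above the observed range, so this extrapolated value should not be trusted.

Prediction calculation:
ŷ = 22.0428 + 2.9807 × 24.02
ŷ = 93.6392

Reliability:
- Data range: x ∈ [2.15, 9.40]
- Prediction point: x = 24.02 is 14.62 units above the observed range → this is EXTRAPOLATION, not interpolation

Why that matters here:
- The standard error of prediction grows with (x − x̄)², and x = 24.02 is far from x̄ = 5.43
- Real relationships often flatten, saturate, or turn nonlinear at extremes

The R² = 0.9261 only validates the fit within [2.15, 9.40]; treat ŷ = 93.6392 with caution.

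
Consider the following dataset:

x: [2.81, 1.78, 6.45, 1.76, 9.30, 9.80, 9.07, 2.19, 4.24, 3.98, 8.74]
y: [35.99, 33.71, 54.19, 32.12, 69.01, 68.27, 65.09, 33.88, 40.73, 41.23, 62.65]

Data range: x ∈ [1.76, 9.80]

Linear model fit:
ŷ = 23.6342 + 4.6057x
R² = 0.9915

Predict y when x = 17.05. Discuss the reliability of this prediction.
The equation gives ŷ = 102.1614; however x = 17.05 is 7.25 units above the observed range, so this extrapolated value should not be trusted.

Prediction calculation:
ŷ = 23.6342 + 4.6057 × 17.05
ŷ = 102.1614

Reliability:
- Data range: x ∈ [1.76, 9.80]
- Prediction point: x = 17.05 is 7.25 units above the observed range → this is EXTRAPOLATION, not interpolation

Why that matters here:
- There are no observations near this x to validate the fitted line there
- Real relationships often flatten, saturate, or turn nonlinear at extremes

A defensible statement: 'if the linear trend continued to x = 17.05, y would be about 102.1614' — the premise is untested.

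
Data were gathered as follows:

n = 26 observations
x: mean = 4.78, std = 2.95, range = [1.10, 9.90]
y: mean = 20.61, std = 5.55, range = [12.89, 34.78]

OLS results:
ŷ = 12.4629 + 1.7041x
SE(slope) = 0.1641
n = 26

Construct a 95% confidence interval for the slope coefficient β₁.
The 95% CI for β₁ is (1.3654, 2.0428)

Confidence interval for the slope:

The 95% CI for β₁ is: β̂₁ ± t*(α/2, n-2) × SE(β̂₁)

Step 1: Find critical t-value
- Confidence level = 0.95
- Degrees of freedom = n - 2 = 26 - 2 = 24
- t*(α/2, 24) = 2.0639

Step 2: Calculate margin of error
Margin = 2.0639 × 0.1641 = 0.3387

Step 3: Construct interval
CI = 1.7041 ± 0.3387
CI = (1.3654, 2.0428)

Interpretation: intervals built this way capture the true β₁ in 95% of repeated samples; here the plausible range for the per-unit effect of x on y is 1.3654 to 2.0428.
Both endpoints are positive, so the data support a genuinely positive slope at this confidence level.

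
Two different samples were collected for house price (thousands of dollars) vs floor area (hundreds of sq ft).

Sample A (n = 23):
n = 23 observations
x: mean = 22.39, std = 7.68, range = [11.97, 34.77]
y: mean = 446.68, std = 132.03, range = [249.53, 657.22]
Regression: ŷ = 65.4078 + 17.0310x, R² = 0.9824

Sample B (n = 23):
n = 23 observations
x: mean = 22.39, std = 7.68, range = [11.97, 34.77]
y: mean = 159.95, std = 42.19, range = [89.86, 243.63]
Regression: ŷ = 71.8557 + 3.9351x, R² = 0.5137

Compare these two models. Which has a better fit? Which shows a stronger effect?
Model A has the better fit (R² = 0.9824 vs 0.5137). Model A shows the stronger effect (|β₁| = 17.0310 vs 3.9351).

Model Comparison:

Goodness of fit (R²):
- Model A: R² = 0.9824 → 98.24% of variance in house price explained
- Model B: R² = 0.5137 → 51.37% of variance in house price explained
- 0.9824 > 0.5137 → Model A has the better fit

Which has the larger per-hundred sq ft effect? (|β₁|)
- Model A: β₁ = 17.0310 → predicted house price rises 17.0310 thousand dollars per additional hundred sq ft of floor area
- Model B: β₁ = 3.9351 → predicted house price rises 3.9351 thousand dollars per additional hundred sq ft of floor area
- |17.0310| > |3.9351| → Model A shows the stronger marginal effect

Note: A steeper slope doesn't make a better model if the scatter around the line is large.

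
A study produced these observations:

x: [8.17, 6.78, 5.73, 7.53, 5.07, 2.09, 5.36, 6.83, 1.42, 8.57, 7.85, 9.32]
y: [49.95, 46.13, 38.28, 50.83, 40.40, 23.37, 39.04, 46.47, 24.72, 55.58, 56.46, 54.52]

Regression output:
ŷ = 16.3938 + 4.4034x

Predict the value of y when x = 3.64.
ŷ = 32.4222

To predict y for x = 3.64, substitute into the regression equation:

ŷ = 16.3938 + 4.4034 × 3.64
ŷ = 16.3938 + 16.0284
ŷ = 32.4222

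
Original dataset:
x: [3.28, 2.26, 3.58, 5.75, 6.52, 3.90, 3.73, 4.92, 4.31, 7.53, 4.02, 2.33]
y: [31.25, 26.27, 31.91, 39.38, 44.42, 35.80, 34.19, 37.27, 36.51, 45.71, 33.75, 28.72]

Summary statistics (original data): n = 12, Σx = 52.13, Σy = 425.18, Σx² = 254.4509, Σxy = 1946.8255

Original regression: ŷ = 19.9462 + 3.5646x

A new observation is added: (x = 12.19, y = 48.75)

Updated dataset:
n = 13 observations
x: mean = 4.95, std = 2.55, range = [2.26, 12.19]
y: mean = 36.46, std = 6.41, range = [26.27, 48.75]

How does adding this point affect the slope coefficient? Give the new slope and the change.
The slope changes from 3.5646 to 2.3137 (change of -1.2509, or -35.1%).

x = 12.19 lies well outside the original x-range [2.26, 7.53] (x̄ ≈ 4.34), so this observation has high leverage and can move the slope substantially.

Step 1: Update the sums with the new point (n goes from 12 to 13)
Σx  = 52.13 + 12.19 = 64.32
Σy  = 425.18 + 48.75 = 473.93
Σx² = 254.4509 + 12.19² = 254.4509 + 148.5961 = 403.0470
Σxy = 1946.8255 + 12.19×48.75 = 1946.8255 + 594.2625 = 2541.0880

Step 2: Recompute the slope with b₁ = (nΣxy − ΣxΣy) / (nΣx² − (Σx)²)
Numerator   = 13×2541.0880 − 64.32×473.93 = 33034.1440 − 30483.1776 = 2550.9664
Denominator = 13×403.0470 − 64.32² = 5239.6110 − 4137.0624 = 1102.5486
b₁(new) = 2550.9664 / 1102.5486 = 2.3137

(Same formula on the original sums: (12×1946.8255 − 52.13×425.18) / (12×254.4509 − 52.13²) = 1197.2726 / 335.8739 = 3.5646, matching the given fit.)

Step 3: Change in slope
Δβ₁ = 2.3137 − 3.5646 = -1.2509
Relative change = -1.2509 / 3.5646 × 100% = -35.1%
→ the slope decreases when the point is added.

Because the point sits below the extension of the original line at a high-leverage x, it tilts the fit down.
In practice: check such a point for data-entry or measurement error; refit with and without it and report both if conclusions differ.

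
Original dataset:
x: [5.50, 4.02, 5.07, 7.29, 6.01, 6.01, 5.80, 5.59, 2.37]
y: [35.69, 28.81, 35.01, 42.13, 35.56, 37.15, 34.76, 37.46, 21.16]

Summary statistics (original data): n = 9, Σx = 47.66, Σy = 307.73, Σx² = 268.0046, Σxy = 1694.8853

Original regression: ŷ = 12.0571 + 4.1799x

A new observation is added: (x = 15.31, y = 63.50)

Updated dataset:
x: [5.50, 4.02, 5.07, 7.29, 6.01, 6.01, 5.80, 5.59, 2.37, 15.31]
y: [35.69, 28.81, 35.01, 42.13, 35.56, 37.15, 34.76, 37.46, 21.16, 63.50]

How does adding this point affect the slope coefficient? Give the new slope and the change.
New slope β₁ = 3.1114 versus 4.1799 before: a change of -1.0685 (-25.6%).

x = 15.31 lies well outside the original x-range [2.37, 7.29] (x̄ ≈ 5.30), so this observation has high leverage and can move the slope substantially.

Step 1: Update the sums with the new point (n goes from 9 to 10)
Σx  = 47.66 + 15.31 = 62.97
Σy  = 307.73 + 63.50 = 371.23
Σx² = 268.0046 + 15.31² = 268.0046 + 234.3961 = 502.4007
Σxy = 1694.8853 + 15.31×63.50 = 1694.8853 + 972.1850 = 2667.0703

Step 2: Recompute the slope with b₁ = (nΣxy − ΣxΣy) / (nΣx² − (Σx)²)
Numerator   = 10×2667.0703 − 62.97×371.23 = 26670.7030 − 23376.3531 = 3294.3499
Denominator = 10×502.4007 − 62.97² = 5024.0070 − 3965.2209 = 1058.7861
b₁(new) = 3294.3499 / 1058.7861 = 3.1114

(Same formula on the original sums: (9×1694.8853 − 47.66×307.73) / (9×268.0046 − 47.66²) = 587.5559 / 140.5658 = 4.1799, matching the given fit.)

Step 3: Change in slope
Δβ₁ = 3.1114 − 4.1799 = -1.0685
Relative change = -1.0685 / 4.1799 × 100% = -25.6%
→ the slope decreases when the point is added.

A high-leverage point only changes the slope if it is off the original line; here y = 63.50 is below the original trend, so the slope decreases.
In practice: check such a point for data-entry or measurement error.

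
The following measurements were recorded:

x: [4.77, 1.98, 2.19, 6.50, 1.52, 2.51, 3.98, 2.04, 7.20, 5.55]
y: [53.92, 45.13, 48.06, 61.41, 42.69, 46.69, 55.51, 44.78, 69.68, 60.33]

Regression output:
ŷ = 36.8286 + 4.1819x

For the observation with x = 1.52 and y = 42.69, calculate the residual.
Residual = -0.4951

The residual is the difference between the actual value and the predicted value:

Residual = y - ŷ

Step 1: Calculate predicted value
ŷ = 36.8286 + 4.1819 × 1.52
ŷ = 43.1851

Step 2: Calculate residual
Residual = 42.69 - 43.1851
Residual = -0.4951

Sign check: y < ŷ, so the point is below the line and the fit overestimates here.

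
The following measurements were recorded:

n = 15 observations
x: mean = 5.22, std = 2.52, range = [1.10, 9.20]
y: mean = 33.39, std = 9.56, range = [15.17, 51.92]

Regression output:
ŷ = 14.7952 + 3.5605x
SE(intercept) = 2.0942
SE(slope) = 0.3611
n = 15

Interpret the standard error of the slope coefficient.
The slope 3.5605 is pinned down to within about ±0.3611 (one SE) by these data — relative uncertainty 10.1%, i.e. precise.

SE(β̂₁) = 0.3611 says: if we drew many samples of n = 15 from the same population and refit each time, the fitted slopes would scatter with a standard deviation of roughly 0.3611 around the true β₁.

Relative precision:
- SE / |β̂₁| = 0.3611 / 3.5605 = 10.1%
- Rule of thumb (under 20%: precise; 20% to under 50%: moderately precise; 50% or more: imprecise) → precise

Link to the t-test: t = β̂₁ / SE(β̂₁) = 3.5605 / 0.3611 = 9.8601, the statistic for H₀: β₁ = 0.

What drives SE(β̂₁): larger n (here n = 15) → smaller SE; wider spread of x values → smaller SE.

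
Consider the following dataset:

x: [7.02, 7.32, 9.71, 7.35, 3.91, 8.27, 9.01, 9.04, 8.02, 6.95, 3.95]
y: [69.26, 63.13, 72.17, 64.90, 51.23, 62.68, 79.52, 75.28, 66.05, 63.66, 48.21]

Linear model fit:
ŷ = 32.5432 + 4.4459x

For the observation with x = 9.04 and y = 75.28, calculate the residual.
Residual = 2.5459

The residual is the difference between the actual value and the predicted value:

Residual = y - ŷ

Step 1: Calculate predicted value
ŷ = 32.5432 + 4.4459 × 9.04
ŷ = 72.7341

Step 2: Calculate residual
Residual = 75.28 - 72.7341
Residual = 2.5459

Sign check: y > ŷ, so the point is above the line and the fit underestimates here.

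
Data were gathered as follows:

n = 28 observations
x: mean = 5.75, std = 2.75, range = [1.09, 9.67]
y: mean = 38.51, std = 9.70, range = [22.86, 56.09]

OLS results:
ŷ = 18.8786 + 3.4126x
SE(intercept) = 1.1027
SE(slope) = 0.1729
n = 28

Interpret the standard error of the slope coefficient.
SE(slope) = 0.1729 measures the uncertainty in the estimated slope. The coefficient is estimated precisely (SE/|β̂₁| = 5.1%).

SE(β̂₁) = s / √Sxx, where s is the residual standard deviation and Sxx = Σ(x − x̄)². It is the yardstick for how far β̂₁ = 3.4126 could plausibly be from the true slope.

Relative precision:
- SE / |β̂₁| = 0.1729 / 3.4126 = 5.1%
- Rule of thumb (under 20%: precise; 20% to under 50%: moderately precise; 50% or more: imprecise) → precise

Link to interval estimation: a confidence interval for β₁ is β̂₁ ± t* × 0.1729, so SE sets the half-width per unit of t*.

What drives SE(β̂₁): more residual scatter → larger SE; wider spread of x values → smaller SE; larger n (here n = 28) → smaller SE.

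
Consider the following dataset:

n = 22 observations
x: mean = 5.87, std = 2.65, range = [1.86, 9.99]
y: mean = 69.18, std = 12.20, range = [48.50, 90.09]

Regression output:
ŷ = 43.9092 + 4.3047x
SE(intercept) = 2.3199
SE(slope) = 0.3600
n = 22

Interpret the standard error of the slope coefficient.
The slope 4.3047 is pinned down to within about ±0.3600 (one SE) by these data — relative uncertainty 8.4%, i.e. precise.

What SE measures:
- The standard error quantifies the sampling variability of the coefficient estimate
- It is the estimated standard deviation of β̂₁ across hypothetical repeated samples of the same size
- Smaller SE → more precise estimate

Relative precision:
- SE / |β̂₁| = 0.3600 / 4.3047 = 8.4%
- Rule of thumb (under 20%: precise; 20% to under 50%: moderately precise; 50% or more: imprecise) → precise

Link to the t-test: t = β̂₁ / SE(β̂₁) = 4.3047 / 0.3600 = 11.9575, the statistic for H₀: β₁ = 0.

What drives SE(β̂₁): larger n (here n = 22) → smaller SE.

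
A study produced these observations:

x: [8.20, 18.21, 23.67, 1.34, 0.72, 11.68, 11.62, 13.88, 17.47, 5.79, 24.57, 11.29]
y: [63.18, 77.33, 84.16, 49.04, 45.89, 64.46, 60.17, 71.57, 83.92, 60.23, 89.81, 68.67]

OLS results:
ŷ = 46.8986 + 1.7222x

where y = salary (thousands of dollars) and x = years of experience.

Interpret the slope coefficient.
On average, salary is about 1.7222 thousand dollars higher for every extra year of experience.

β₁ = 1.7222 is the change in predicted salary (thousand dollars) per additional year of experience.

Interpretation:
- Experience up by 1 year → predicted salary increases by 1.7222 thousand dollars
- This is a linear approximation: the same per-unit change is assumed across the whole observed x range
- The slope describes association in these data, not necessarily a causal effect

The intercept β₀ = 46.8986 is the predicted salary when experience = 0; since the smallest observed x is 0.72, this is an extrapolation and mainly anchors the line.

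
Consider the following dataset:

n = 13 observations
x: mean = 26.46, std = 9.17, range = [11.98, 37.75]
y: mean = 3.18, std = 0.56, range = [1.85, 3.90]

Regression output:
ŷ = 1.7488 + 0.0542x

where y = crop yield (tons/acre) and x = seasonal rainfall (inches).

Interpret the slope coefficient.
For each additional inch of rainfall, predicted crop yield increases by approximately 0.0542 tons/acre.

The slope β₁ = 0.0542 gives the rate at which the fitted crop yield changes with rainfall.

Interpretation:
- Rainfall up by 1 inch → predicted crop yield increases by 0.0542 tons/acre
- The effect is assumed constant over the observed range of x (linearity)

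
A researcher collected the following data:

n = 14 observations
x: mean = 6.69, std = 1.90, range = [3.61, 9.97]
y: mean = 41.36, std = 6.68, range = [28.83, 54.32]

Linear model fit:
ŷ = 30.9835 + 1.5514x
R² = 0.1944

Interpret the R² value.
R² = 0.1944 means 19.44% of the variation in y is explained by the linear relationship with x. This indicates a weak fit.

R² (coefficient of determination) measures the proportion of variance in y explained by the regression model.

Here R² = 0.1944:
- Explained: 19.44% of the variation in y
- Unexplained (residual): 100% − 19.44% = 80.56%
- Rule of thumb (below 0.3 weak; 0.3 to below 0.7 moderate; 0.7 and above strong) → weak

Note: R² says nothing about causation, and a high R² does not by itself mean the linear form is appropriate — check the residuals.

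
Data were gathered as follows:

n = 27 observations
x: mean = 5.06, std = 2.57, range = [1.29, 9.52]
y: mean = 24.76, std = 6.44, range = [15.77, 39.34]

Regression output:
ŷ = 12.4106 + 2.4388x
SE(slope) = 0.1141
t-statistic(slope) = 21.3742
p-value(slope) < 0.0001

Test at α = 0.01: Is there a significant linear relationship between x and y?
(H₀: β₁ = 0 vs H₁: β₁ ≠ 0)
Since p-value < 0.0001 < α = 0.01, reject H₀ — the slope is significantly different from 0.

Hypothesis test for the slope coefficient:

H₀: β₁ = 0 (no linear relationship)
H₁: β₁ ≠ 0 (linear relationship exists)

Test statistic: t = β̂₁ / SE(β̂₁) = 2.4388 / 0.1141 = 21.3742

p < 0.0001: how often a slope estimate this far from 0 (in SE units) would arise by chance if β₁ were truly 0.

Decision rule: reject H₀ if p-value < α.
p-value < 0.0001 < α = 0.01 → reject H₀.

At α = 0.01 the data do provide convincing evidence of a nonzero slope.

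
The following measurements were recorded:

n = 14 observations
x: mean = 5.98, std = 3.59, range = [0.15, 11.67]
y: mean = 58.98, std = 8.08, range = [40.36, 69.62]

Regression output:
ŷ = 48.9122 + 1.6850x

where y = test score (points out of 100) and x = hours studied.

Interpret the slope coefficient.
For each additional hour of study time, predicted test score increases by approximately 1.6850 points.

β₁ = 1.6850 is the change in predicted test score (points) per additional hour of study time.

Interpretation:
- Study time up by 1 hour → predicted test score increases by 1.6850 points
- The effect is assumed constant over the observed range of x (linearity)

The intercept β₀ = 48.9122 is the predicted test score when study time = 0.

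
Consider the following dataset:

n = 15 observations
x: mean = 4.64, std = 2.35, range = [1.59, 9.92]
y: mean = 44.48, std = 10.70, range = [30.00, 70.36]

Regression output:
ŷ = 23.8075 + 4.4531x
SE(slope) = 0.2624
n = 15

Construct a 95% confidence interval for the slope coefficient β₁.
The 95% CI for β₁ is (3.8862, 5.0200)

Confidence interval for the slope:

The 95% CI for β₁ is: β̂₁ ± t*(α/2, n-2) × SE(β̂₁)

Step 1: Find critical t-value
- Confidence level = 0.95
- Degrees of freedom = n - 2 = 15 - 2 = 13
- t*(α/2, 13) = 2.1604

Step 2: Calculate margin of error
Margin = 2.1604 × 0.2624 = 0.5669

Step 3: Construct interval
CI = 4.4531 ± 0.5669
CI = (3.8862, 5.0200)

Interpretation: each one-unit increase in x is associated with a change in mean y of between 3.8862 and 5.0200, with 95% confidence.
The interval does not include 0, suggesting a significant linear relationship.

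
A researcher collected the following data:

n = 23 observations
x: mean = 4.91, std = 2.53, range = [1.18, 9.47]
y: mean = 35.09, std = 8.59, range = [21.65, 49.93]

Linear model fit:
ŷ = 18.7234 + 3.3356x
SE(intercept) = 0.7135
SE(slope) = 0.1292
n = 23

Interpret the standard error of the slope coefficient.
SE(β̂₁) = 0.1292 is the estimated standard deviation of the slope estimate across repeated samples; relative to β̂₁ = 3.3356 that is 3.9%, a precise estimate.

SE(β̂₁) = 0.1292 says: if we drew many samples of n = 23 from the same population and refit each time, the fitted slopes would scatter with a standard deviation of roughly 0.1292 around the true β₁.

Relative precision:
- SE / |β̂₁| = 0.1292 / 3.3356 = 3.9%
- Rule of thumb (under 20%: precise; 20% to under 50%: moderately precise; 50% or more: imprecise) → precise

Link to interval estimation: a confidence interval for β₁ is β̂₁ ± t* × 0.1292, so SE sets the half-width per unit of t*.

What drives SE(β̂₁): more residual scatter → larger SE; wider spread of x values → smaller SE.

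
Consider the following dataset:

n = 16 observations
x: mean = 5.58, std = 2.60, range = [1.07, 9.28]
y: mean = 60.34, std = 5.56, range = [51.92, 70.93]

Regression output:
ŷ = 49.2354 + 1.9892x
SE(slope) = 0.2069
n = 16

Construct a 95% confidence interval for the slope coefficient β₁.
The 95% CI for β₁ is (1.5454, 2.4330)

Confidence interval for the slope:

The 95% CI for β₁ is: β̂₁ ± t*(α/2, n-2) × SE(β̂₁)

Step 1: Find critical t-value
- Confidence level = 0.95
- Degrees of freedom = n - 2 = 16 - 2 = 14
- t*(α/2, 14) = 2.1448

Step 2: Calculate margin of error
Margin = 2.1448 × 0.2069 = 0.4438

Step 3: Construct interval
CI = 1.9892 ± 0.4438
CI = (1.5454, 2.4330)

Interpretation: intervals built this way capture the true β₁ in 95% of repeated samples; here the plausible range for the per-unit effect of x on y is 1.5454 to 2.4330.
The interval does not include 0, suggesting a significant linear relationship.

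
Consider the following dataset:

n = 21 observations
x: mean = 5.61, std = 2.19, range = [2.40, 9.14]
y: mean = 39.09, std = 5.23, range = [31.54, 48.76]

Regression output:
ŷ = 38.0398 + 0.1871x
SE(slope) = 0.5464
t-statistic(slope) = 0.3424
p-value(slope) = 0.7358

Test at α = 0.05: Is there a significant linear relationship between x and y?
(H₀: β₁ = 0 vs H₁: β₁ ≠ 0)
Since p-value = 0.7358 ≥ α = 0.05, fail to reject H₀ — the slope is not significantly different from 0.

Hypothesis test for the slope coefficient:

H₀: β₁ = 0 (no linear relationship)
H₁: β₁ ≠ 0 (linear relationship exists)

Test statistic: t = β̂₁ / SE(β̂₁) = 0.1871 / 0.5464 = 0.3424

With df = 19, the two-sided p-value for |t| = 0.3424 is 0.7358.

Decision rule: reject H₀ if p-value < α.
p-value = 0.7358 ≥ α = 0.05 → fail to reject H₀.

Conclusion: the linear association between x and y is not significant at the 5% level.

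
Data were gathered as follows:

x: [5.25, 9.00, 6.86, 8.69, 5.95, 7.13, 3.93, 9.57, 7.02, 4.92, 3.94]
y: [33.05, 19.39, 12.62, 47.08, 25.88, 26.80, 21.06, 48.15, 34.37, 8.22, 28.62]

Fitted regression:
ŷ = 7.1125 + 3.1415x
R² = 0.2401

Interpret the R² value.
The model explains 24.01% of the variance in y (R² = 0.2401), leaving 75.99% unexplained; the fit is weak.

R² (coefficient of determination) measures the proportion of variance in y explained by the regression model.

Here R² = 0.2401:
- Explained: 24.01% of the variation in y
- Unexplained (residual): 100% − 24.01% = 75.99%
- Rule of thumb (below 0.3 weak; 0.3 to below 0.7 moderate; 0.7 and above strong) → weak

Note: R² never decreases when predictors are added, so it should not be used alone to compare models of different size.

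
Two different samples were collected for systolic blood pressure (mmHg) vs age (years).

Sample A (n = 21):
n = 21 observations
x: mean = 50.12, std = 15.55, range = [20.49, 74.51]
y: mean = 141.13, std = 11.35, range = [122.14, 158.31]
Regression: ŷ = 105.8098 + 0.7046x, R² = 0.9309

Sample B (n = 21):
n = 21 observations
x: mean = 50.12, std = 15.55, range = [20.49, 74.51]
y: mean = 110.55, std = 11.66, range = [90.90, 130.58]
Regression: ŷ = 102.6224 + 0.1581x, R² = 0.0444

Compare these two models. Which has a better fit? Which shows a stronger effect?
Model A has the better fit (R² = 0.9309 vs 0.0444). Model A shows the stronger effect (|β₁| = 0.7046 vs 0.1581).

Model Comparison:

Which explains more variance? (R²)
- Model A: R² = 0.9309 → 93.09% of variance in blood pressure explained
- Model B: R² = 0.0444 → 4.44% of variance in blood pressure explained
- 0.9309 > 0.0444 → Model A has the better fit

Strength of effect — compare |β₁|:
- Model A: β₁ = 0.7046 → predicted blood pressure rises 0.7046 mmHg per additional year of age
- Model B: β₁ = 0.1581 → predicted blood pressure rises 0.1581 mmHg per additional year of age
- |0.7046| > |0.1581| → Model A shows the stronger marginal effect

Notes:
- The two samples could reflect different populations, time periods, or measurement quality.
- R² measures how tightly points cluster around the line; β₁ measures how steep the line is — they answer different questions.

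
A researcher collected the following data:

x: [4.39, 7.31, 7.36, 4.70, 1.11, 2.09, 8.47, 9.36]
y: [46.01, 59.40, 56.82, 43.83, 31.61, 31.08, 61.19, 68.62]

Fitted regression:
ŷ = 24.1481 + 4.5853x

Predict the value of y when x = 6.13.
ŷ = 52.2560

Plug x = 6.13 into the fitted line:

ŷ = 24.1481 + 4.5853 × 6.13
ŷ = 24.1481 + 28.1079
ŷ = 52.2560

This is the fitted mean response at that x — an individual observation would come with a wider prediction interval.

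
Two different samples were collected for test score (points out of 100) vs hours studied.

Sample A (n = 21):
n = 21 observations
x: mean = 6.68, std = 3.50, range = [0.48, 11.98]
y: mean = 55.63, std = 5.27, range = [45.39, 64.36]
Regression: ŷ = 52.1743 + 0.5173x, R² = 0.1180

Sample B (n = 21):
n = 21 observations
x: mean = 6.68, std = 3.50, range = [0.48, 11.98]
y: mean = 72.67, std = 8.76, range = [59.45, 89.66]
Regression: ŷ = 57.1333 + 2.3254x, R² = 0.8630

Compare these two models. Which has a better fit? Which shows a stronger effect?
Model B has the better fit (R² = 0.8630 vs 0.1180). Model B shows the stronger effect (|β₁| = 2.3254 vs 0.5173).

Model Comparison:

Which explains more variance? (R²)
- Model A: R² = 0.1180 → 11.80% of variance in test score explained
- Model B: R² = 0.8630 → 86.30% of variance in test score explained
- 0.8630 > 0.1180 → Model B has the better fit

Effect size (slope magnitude):
- Model A: β₁ = 0.5173 → predicted test score rises 0.5173 points per additional hour of study time
- Model B: β₁ = 2.3254 → predicted test score rises 2.3254 points per additional hour of study time
- |0.5173| < |2.3254| → Model B shows the stronger marginal effect

Note: A better fit (higher R²) doesn't necessarily mean a more important relationship.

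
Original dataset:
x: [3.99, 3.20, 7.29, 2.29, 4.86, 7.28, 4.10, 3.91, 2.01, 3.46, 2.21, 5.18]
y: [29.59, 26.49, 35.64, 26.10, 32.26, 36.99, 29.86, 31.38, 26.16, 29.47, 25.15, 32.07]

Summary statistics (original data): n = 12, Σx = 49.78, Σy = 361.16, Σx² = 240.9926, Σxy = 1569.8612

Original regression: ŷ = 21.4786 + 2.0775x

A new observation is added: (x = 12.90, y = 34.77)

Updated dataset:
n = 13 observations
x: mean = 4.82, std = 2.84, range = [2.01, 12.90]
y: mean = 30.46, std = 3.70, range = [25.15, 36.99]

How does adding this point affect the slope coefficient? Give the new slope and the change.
Adding the point moves β₁ from 2.0775 to 1.0401, i.e. it decreases by 1.0374 (-49.9%).

The new point has HIGH LEVERAGE: x = 12.90 is far from the original mean x̄ = 49.78/12 ≈ 4.15 (original range [2.01, 7.29]).

Step 1: Update the sums with the new point (n goes from 12 to 13)
Σx  = 49.78 + 12.90 = 62.68
Σy  = 361.16 + 34.77 = 395.93
Σx² = 240.9926 + 12.90² = 240.9926 + 166.4100 = 407.4026
Σxy = 1569.8612 + 12.90×34.77 = 1569.8612 + 448.5330 = 2018.3942

Step 2: Recompute the slope with b₁ = (nΣxy − ΣxΣy) / (nΣx² − (Σx)²)
Numerator   = 13×2018.3942 − 62.68×395.93 = 26239.1246 − 24816.8924 = 1422.2322
Denominator = 13×407.4026 − 62.68² = 5296.2338 − 3928.7824 = 1367.4514
b₁(new) = 1422.2322 / 1367.4514 = 1.0401

(Same formula on the original sums: (12×1569.8612 − 49.78×361.16) / (12×240.9926 − 49.78²) = 859.7896 / 413.8628 = 2.0775, matching the given fit.)

Step 3: Change in slope
Δβ₁ = 1.0401 − 2.0775 = -1.0374
Relative change = -1.0374 / 2.0775 × 100% = -49.9%
→ the slope decreases when the point is added.

A high-leverage point only changes the slope if it is off the original line; here y = 34.77 is below the original trend, so the slope decreases.
In practice: investigate whether it comes from the same population as the rest of the sample; check such a point for data-entry or measurement error.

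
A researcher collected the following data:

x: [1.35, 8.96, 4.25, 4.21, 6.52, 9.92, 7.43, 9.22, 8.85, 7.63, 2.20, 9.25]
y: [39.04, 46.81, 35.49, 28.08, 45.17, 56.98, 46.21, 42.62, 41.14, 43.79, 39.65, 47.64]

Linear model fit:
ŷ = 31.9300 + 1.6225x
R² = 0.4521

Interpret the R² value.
The model explains 45.21% of the variance in y (R² = 0.4521), leaving 54.79% unexplained; the fit is moderate.

The coefficient of determination R² is the fraction of the total variation in y that the fitted line accounts for.

Here R² = 0.4521:
- Explained: 45.21% of the variation in y
- Unexplained (residual): 100% − 45.21% = 54.79%
- Rule of thumb (below 0.3 weak; 0.3 to below 0.7 moderate; 0.7 and above strong) → moderate

Calculation: R² = 1 − (SS_res / SS_tot), where SS_res is the sum of squared residuals and SS_tot the total sum of squares.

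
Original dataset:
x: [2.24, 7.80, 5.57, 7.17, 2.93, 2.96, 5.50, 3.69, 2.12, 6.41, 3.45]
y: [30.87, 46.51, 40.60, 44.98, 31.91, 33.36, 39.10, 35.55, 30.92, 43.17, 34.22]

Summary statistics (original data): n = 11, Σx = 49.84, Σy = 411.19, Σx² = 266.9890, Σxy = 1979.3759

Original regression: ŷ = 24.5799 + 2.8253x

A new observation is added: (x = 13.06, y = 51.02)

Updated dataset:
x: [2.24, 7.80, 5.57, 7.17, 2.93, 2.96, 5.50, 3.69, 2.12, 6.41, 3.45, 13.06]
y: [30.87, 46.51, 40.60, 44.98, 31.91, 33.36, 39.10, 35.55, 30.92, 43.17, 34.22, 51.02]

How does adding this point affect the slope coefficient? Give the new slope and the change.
The slope changes from 2.8253 to 2.0672 (change of -0.7581, or -26.8%).

x = 13.06 lies well outside the original x-range [2.12, 7.80] (x̄ ≈ 4.53), so this observation has high leverage and can move the slope substantially.

Step 1: Update the sums with the new point (n goes from 11 to 12)
Σx  = 49.84 + 13.06 = 62.90
Σy  = 411.19 + 51.02 = 462.21
Σx² = 266.9890 + 13.06² = 266.9890 + 170.5636 = 437.5526
Σxy = 1979.3759 + 13.06×51.02 = 1979.3759 + 666.3212 = 2645.6971

Step 2: Recompute the slope with b₁ = (nΣxy − ΣxΣy) / (nΣx² − (Σx)²)
Numerator   = 12×2645.6971 − 62.90×462.21 = 31748.3652 − 29073.0090 = 2675.3562
Denominator = 12×437.5526 − 62.90² = 5250.6312 − 3956.4100 = 1294.2212
b₁(new) = 2675.3562 / 1294.2212 = 2.0672

(Same formula on the original sums: (11×1979.3759 − 49.84×411.19) / (11×266.9890 − 49.84²) = 1279.4253 / 452.8534 = 2.8253, matching the given fit.)

Step 3: Change in slope
Δβ₁ = 2.0672 − 2.8253 = -0.7581
Relative change = -0.7581 / 2.8253 × 100% = -26.8%
→ the slope decreases when the point is added.

A high-leverage point only changes the slope if it is off the original line; here y = 51.02 is below the original trend, so the slope decreases.
In practice: investigate whether it comes from the same population as the rest of the sample.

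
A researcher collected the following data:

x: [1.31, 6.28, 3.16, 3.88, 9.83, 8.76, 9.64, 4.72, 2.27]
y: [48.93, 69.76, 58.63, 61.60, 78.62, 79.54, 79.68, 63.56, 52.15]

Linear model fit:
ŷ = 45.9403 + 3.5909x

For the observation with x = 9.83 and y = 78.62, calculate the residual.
Residual = -2.6188

The residual is the difference between the actual value and the predicted value:

Residual = y - ŷ

Step 1: Calculate predicted value
ŷ = 45.9403 + 3.5909 × 9.83
ŷ = 81.2388

Step 2: Calculate residual
Residual = 78.62 - 81.2388
Residual = -2.6188

The residual is negative, so the observed y = 78.62 sits below the regression line (the line overestimates it by 2.6188).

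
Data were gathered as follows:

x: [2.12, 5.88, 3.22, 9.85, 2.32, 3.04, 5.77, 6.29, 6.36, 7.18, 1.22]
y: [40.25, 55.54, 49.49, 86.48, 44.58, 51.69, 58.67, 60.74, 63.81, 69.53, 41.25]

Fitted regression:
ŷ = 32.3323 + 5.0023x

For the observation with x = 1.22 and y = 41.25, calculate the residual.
Residual = 2.8149

The residual is the difference between the actual value and the predicted value:

Residual = y - ŷ

Step 1: Calculate predicted value
ŷ = 32.3323 + 5.0023 × 1.22
ŷ = 38.4351

Step 2: Calculate residual
Residual = 41.25 - 38.4351
Residual = 2.8149

Sign check: y > ŷ, so the point is above the line and the fit underestimates here.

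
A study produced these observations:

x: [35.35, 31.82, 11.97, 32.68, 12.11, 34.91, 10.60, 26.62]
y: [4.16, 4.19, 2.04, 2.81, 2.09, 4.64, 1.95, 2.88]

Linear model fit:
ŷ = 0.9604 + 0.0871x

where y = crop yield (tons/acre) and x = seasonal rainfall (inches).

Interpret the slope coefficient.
For each additional inch of rainfall, predicted crop yield increases by approximately 0.0871 tons/acre.

β₁ = 0.0871 is the change in predicted crop yield (tons/acre) per additional inch of rainfall.

Interpretation:
- Rainfall up by 1 inch → predicted crop yield increases by 0.0871 tons/acre
- The effect is assumed constant over the observed range of x (linearity)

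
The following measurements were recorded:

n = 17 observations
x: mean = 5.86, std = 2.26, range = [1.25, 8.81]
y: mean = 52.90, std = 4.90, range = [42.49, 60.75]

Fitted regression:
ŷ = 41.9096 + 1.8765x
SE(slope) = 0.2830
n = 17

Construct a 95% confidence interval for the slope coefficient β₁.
The 95% CI for β₁ is (1.2733, 2.4797)

Confidence interval for the slope:

The 95% CI for β₁ is: β̂₁ ± t*(α/2, n-2) × SE(β̂₁)

Step 1: Find critical t-value
- Confidence level = 0.95
- Degrees of freedom = n - 2 = 17 - 2 = 15
- t*(α/2, 15) = 2.1314

Step 2: Calculate margin of error
Margin = 2.1314 × 0.2830 = 0.6032

Step 3: Construct interval
CI = 1.8765 ± 0.6032
CI = (1.2733, 2.4797)

Interpretation: each one-unit increase in x is associated with a change in mean y of between 1.2733 and 2.4797, with 95% confidence.
The interval does not include 0, suggesting a significant linear relationship.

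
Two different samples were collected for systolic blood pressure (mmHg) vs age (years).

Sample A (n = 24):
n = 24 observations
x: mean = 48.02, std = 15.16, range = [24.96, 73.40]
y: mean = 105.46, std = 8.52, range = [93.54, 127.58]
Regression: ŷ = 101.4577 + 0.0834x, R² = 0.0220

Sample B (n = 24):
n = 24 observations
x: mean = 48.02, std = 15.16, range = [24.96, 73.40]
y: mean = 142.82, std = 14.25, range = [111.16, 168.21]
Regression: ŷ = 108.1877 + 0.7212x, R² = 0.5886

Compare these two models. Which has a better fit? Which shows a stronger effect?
Model B has the better fit (R² = 0.5886 vs 0.0220). Model B shows the stronger effect (|β₁| = 0.7212 vs 0.0834).

Model Comparison:

Which explains more variance? (R²)
- Model A: R² = 0.0220 → 2.20% of variance in blood pressure explained
- Model B: R² = 0.5886 → 58.86% of variance in blood pressure explained
- 0.5886 > 0.0220 → Model B has the better fit

Strength of effect — compare |β₁|:
- Model A: β₁ = 0.0834 → predicted blood pressure rises 0.0834 mmHg per additional year of age
- Model B: β₁ = 0.7212 → predicted blood pressure rises 0.7212 mmHg per additional year of age
- |0.0834| < |0.7212| → Model B shows the stronger marginal effect

Notes:
- A better fit (higher R²) doesn't necessarily mean a more important relationship.
- A steeper slope doesn't make a better model if the scatter around the line is large.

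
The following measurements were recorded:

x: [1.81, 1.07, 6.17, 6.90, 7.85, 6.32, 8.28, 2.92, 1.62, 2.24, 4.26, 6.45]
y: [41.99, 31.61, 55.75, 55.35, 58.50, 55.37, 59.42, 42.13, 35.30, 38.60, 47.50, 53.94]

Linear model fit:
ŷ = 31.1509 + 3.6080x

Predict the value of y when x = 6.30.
ŷ = 53.8813

Plug x = 6.30 into the fitted line:

ŷ = 31.1509 + 3.6080 × 6.30
ŷ = 31.1509 + 22.7304
ŷ = 53.8813

This is the fitted mean response at that x — an individual observation would come with a wider prediction interval.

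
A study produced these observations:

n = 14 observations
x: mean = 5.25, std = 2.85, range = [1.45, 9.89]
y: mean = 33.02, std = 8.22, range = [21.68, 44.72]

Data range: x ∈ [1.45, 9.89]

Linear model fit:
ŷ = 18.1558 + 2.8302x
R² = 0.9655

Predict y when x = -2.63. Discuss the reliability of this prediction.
ŷ = 10.7124 (extrapolation — x = -2.63 lies outside [1.45, 9.89], so reliability is low).

Prediction calculation:
ŷ = 18.1558 + 2.8302 × (-2.63)
ŷ = 10.7124

Reliability:
- Data range: x ∈ [1.45, 9.89]
- Prediction point: x = -2.63 is 4.08 units below the observed range → this is EXTRAPOLATION, not interpolation

Why that matters here:
- The linear relationship may not hold outside the observed range
- Real relationships often flatten, saturate, or turn nonlinear at extremes
- The standard error of prediction grows with (x − x̄)², and x = -2.63 is far from x̄ = 5.25

Report the number if required, but flag clearly that it is an extrapolation.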